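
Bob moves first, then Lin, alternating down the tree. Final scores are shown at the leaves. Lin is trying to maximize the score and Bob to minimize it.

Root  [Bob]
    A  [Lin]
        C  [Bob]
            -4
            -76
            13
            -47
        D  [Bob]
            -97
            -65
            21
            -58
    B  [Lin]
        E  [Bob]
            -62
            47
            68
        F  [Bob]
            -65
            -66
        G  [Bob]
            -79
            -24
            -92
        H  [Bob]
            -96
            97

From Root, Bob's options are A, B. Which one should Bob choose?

A

C (Bob): min(-4, -76, 13, -47) = -76
D (Bob): min(-97, -65, 21, -58) = -97
A (Lin): max(-76, -97) = -76
E (Bob): min(-62, 47, 68) = -62
F (Bob): min(-65, -66) = -66
G (Bob): min(-79, -24, -92) = -92
H (Bob): min(-96, 97) = -96
B (Lin): max(-62, -66, -92, -96) = -62
Root (Bob): min(-76, -62) = -76
Bob at Root wants the lowest of {A=-76, B=-62}, so chooses A.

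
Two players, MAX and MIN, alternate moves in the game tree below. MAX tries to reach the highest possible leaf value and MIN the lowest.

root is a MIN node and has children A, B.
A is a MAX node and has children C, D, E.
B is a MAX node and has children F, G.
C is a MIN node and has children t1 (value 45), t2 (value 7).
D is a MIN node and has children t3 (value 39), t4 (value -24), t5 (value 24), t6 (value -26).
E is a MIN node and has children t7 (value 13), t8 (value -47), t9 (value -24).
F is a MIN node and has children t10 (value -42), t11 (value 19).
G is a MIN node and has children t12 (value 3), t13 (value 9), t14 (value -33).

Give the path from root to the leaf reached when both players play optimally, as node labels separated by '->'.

root -> B -> G -> t14

C (MIN): min(45, 7) = 7
D (MIN): min(39, -24, 24, -26) = -26
E (MIN): min(13, -47, -24) = -47
A (MAX): max(7, -26, -47) = 7
F (MIN): min(-42, 19) = -42
G (MIN): min(3, 9, -33) = -33
B (MAX): max(-42, -33) = -33
root (MIN): min(7, -33) = -33
At root, MIN picks B (lowest: -33).
At B, MAX picks G (highest: -33).
At G, MIN picks t14 (lowest: -33).
Terminal value -33.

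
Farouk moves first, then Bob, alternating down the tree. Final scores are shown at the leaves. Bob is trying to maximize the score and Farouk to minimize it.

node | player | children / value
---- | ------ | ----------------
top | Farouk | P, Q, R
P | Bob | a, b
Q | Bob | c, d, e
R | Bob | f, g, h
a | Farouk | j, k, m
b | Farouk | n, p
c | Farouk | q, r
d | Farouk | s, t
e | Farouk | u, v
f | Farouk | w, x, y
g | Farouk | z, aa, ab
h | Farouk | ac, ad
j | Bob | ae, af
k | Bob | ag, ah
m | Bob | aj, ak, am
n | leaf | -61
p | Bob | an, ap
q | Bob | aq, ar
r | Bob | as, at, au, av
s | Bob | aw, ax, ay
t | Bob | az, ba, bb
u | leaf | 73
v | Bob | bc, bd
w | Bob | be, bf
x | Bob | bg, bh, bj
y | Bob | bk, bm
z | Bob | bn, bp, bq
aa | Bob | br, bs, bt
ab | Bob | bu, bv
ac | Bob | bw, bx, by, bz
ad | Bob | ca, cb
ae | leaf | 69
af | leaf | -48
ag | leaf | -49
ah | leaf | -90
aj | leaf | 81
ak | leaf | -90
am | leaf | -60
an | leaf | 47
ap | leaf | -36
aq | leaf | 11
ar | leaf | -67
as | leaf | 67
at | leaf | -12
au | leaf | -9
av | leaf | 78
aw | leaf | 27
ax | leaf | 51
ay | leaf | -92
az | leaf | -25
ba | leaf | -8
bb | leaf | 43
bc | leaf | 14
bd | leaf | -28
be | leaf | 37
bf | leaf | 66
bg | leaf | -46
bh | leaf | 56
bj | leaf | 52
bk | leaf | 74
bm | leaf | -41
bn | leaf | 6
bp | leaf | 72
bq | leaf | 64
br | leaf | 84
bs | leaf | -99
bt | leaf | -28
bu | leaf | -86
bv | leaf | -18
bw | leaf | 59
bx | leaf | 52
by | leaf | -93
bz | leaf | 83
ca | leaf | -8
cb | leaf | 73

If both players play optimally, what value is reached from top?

-49

j (Bob): max(69, -48) = 69
k (Bob): max(-49, -90) = -49
m (Bob): max(81, -90, -60) = 81
a (Farouk): min(69, -49, 81) = -49
p (Bob): max(47, -36) = 47
b (Farouk): min(-61, 47) = -61
P (Bob): max(-49, -61) = -49
q (Bob): max(11, -67) = 11
r (Bob): max(67, -12, -9, 78) = 78
c (Farouk): min(11, 78) = 11
s (Bob): max(27, 51, -92) = 51
t (Bob): max(-25, -8, 43) = 43
d (Farouk): min(51, 43) = 43
v (Bob): max(14, -28) = 14
e (Farouk): min(73, 14) = 14
Q (Bob): max(11, 43, 14) = 43
w (Bob): max(37, 66) = 66
x (Bob): max(-46, 56, 52) = 56
y (Bob): max(74, -41) = 74
f (Farouk): min(66, 56, 74) = 56
z (Bob): max(6, 72, 64) = 72
aa (Bob): max(84, -99, -28) = 84
ab (Bob): max(-86, -18) = -18
g (Farouk): min(72, 84, -18) = -18
ac (Bob): max(59, 52, -93, 83) = 83
ad (Bob): max(-8, 73) = 73
h (Farouk): min(83, 73) = 73
R (Bob): max(56, -18, 73) = 73
top (Farouk): min(-49, 43, 73) = -49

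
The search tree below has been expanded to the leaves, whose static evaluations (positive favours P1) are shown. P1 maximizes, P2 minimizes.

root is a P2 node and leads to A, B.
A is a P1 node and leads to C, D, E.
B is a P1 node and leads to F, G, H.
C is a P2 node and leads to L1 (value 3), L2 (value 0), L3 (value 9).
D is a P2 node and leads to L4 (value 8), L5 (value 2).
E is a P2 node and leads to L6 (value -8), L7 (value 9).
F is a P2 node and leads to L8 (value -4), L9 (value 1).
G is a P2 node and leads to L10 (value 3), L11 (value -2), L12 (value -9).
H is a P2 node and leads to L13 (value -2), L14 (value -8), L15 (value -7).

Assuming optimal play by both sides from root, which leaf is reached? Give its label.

L8

C (P2): min(3, 0, 9) = 0
D (P2): min(8, 2) = 2
E (P2): min(-8, 9) = -8
A (P1): max(0, 2, -8) = 2
F (P2): min(-4, 1) = -4
G (P2): min(3, -2, -9) = -9
H (P2): min(-2, -8, -7) = -8
B (P1): max(-4, -9, -8) = -4
root (P2): min(2, -4) = -4
At root, P2 picks B (lowest: -4).
At B, P1 picks F (highest: -4).
At F, P2 picks L8 (lowest: -4).
Terminal value -4.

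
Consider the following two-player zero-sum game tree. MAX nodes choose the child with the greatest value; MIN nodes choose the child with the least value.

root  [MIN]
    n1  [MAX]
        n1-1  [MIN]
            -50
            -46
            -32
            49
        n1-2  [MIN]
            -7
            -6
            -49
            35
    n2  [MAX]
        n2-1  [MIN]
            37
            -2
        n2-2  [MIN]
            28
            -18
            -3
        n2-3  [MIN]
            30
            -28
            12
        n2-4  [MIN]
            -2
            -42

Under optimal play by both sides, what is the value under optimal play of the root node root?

-49

n1-1 (MIN): min(-50, -46, -32, 49) = -50
n1-2 (MIN): min(-7, -6, -49, 35) = -49
n1 (MAX): max(-50, -49) = -49
n2-1 (MIN): min(37, -2) = -2
n2-2 (MIN): min(28, -18, -3) = -18
n2-3 (MIN): min(30, -28, 12) = -28
n2-4 (MIN): min(-2, -42) = -42
n2 (MAX): max(-2, -18, -28, -42) = -2
root (MIN): min(-49, -2) = -49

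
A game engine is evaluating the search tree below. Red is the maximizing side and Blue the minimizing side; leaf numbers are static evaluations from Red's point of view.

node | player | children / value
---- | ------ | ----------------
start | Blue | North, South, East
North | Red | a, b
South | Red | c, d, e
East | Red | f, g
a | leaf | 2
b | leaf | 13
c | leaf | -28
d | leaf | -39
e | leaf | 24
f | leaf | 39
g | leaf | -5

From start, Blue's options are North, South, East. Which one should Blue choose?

North

North (Red): max(2, 13) = 13
South (Red): max(-28, -39, 24) = 24
East (Red): max(39, -5) = 39
start (Blue): min(13, 24, 39) = 13
Blue at start wants the lowest of {North=13, South=24, East=39}, so chooses North.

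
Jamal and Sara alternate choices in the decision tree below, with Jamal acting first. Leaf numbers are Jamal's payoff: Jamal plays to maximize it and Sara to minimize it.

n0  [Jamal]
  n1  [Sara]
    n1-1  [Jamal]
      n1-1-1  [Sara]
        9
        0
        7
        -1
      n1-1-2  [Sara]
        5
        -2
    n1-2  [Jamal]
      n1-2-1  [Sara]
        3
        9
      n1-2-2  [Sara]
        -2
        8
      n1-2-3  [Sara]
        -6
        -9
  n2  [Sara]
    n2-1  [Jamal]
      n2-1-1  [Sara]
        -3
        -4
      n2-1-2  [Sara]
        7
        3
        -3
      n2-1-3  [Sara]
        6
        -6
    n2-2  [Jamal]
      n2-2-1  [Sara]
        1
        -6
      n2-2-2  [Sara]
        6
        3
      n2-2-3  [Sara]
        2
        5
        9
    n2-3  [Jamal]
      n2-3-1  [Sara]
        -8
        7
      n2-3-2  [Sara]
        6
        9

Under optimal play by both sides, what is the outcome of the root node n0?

n1-1-1 (Sara): min(9, 0, 7, -1) = -1
n1-1-2 (Sara): min(5, -2) = -2
n1-1 (Jamal): max(-1, -2) = -1
n1-2-1 (Sara): min(3, 9) = 3
n1-2-2 (Sara): min(-2, 8) = -2
n1-2-3 (Sara): min(-6, -9) = -9
n1-2 (Jamal): max(3, -2, -9) = 3
n1 (Sara): min(-1, 3) = -1
n2-1-1 (Sara): min(-3, -4) = -4
n2-1-2 (Sara): min(7, 3, -3) = -3
n2-1-3 (Sara): min(6, -6) = -6
n2-1 (Jamal): max(-4, -3, -6) = -3
n2-2-1 (Sara): min(1, -6) = -6
n2-2-2 (Sara): min(6, 3) = 3
n2-2-3 (Sara): min(2, 5, 9) = 2
n2-2 (Jamal): max(-6, 3, 2) = 3
n2-3-1 (Sara): min(-8, 7) = -8
n2-3-2 (Sara): min(6, 9) = 6
n2-3 (Jamal): max(-8, 6) = 6
n2 (Sara): min(-3, 3, 6) = -3
n0 (Jamal): max(-1, -3) = -1

-1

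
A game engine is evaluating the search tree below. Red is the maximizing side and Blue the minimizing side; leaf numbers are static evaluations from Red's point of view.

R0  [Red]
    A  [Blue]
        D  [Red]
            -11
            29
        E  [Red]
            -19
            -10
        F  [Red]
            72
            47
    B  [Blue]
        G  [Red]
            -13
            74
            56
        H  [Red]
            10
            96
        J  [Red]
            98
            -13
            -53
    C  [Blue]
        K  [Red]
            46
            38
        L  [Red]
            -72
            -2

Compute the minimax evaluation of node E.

E (Red): max(-19, -10) = -10

-10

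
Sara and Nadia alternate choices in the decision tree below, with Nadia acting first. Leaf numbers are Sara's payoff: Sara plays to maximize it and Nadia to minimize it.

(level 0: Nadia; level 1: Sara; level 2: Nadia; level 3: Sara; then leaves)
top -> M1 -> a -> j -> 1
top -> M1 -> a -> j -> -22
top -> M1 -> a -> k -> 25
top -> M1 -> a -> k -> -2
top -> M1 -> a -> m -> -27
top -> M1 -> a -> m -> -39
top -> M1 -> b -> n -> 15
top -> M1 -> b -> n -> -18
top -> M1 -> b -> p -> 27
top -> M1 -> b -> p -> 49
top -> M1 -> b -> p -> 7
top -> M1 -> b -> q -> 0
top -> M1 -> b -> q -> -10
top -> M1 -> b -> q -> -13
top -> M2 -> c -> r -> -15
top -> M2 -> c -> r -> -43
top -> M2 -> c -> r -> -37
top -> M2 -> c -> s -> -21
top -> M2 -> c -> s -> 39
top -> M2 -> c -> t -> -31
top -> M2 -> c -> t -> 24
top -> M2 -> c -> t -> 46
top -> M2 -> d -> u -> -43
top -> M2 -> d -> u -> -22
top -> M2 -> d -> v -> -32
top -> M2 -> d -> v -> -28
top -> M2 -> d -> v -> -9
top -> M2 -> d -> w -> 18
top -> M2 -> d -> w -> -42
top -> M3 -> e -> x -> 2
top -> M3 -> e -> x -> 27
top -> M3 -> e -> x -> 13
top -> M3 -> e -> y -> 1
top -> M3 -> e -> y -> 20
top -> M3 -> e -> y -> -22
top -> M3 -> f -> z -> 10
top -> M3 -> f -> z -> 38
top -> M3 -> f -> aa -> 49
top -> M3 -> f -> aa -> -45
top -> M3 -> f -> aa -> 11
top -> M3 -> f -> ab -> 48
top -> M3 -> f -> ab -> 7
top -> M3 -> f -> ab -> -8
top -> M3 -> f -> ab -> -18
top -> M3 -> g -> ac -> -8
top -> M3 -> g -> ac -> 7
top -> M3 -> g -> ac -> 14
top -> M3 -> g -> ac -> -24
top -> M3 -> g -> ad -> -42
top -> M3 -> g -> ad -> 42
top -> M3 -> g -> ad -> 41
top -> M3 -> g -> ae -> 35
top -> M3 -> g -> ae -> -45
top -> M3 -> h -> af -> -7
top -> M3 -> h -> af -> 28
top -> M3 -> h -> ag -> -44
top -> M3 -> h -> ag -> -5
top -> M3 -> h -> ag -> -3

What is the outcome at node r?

-15

r (Sara): max(-15, -43, -37) = -15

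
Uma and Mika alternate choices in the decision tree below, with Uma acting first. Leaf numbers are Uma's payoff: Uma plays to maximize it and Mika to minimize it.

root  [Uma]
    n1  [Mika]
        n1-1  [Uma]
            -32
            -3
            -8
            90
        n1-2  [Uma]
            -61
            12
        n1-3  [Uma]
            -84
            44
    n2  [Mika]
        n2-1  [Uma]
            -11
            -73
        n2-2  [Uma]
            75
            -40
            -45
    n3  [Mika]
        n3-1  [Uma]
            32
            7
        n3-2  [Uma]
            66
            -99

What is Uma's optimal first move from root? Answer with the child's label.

n3

n1-1 (Uma): max(-32, -3, -8, 90) = 90
n1-2 (Uma): max(-61, 12) = 12
n1-3 (Uma): max(-84, 44) = 44
n1 (Mika): min(90, 12, 44) = 12
n2-1 (Uma): max(-11, -73) = -11
n2-2 (Uma): max(75, -40, -45) = 75
n2 (Mika): min(-11, 75) = -11
n3-1 (Uma): max(32, 7) = 32
n3-2 (Uma): max(66, -99) = 66
n3 (Mika): min(32, 66) = 32
root (Uma): max(12, -11, 32) = 32
Uma at root wants the highest of {n1=12, n2=-11, n3=32}, so chooses n3.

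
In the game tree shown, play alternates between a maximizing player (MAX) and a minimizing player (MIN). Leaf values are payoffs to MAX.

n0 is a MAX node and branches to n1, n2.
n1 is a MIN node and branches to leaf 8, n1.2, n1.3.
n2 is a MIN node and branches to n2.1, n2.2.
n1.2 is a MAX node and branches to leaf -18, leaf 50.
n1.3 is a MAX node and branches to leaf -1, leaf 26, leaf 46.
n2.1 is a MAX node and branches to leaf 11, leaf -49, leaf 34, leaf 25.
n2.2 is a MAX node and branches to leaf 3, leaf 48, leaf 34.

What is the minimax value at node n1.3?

n1.3 (MAX): max(-1, 26, 46) = 46

46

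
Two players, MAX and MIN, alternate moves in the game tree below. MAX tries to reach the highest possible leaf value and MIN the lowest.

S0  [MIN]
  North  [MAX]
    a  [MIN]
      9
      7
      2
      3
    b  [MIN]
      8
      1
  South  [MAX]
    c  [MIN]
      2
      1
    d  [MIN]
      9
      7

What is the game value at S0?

a (MIN): min(9, 7, 2, 3) = 2
b (MIN): min(8, 1) = 1
North (MAX): max(2, 1) = 2
c (MIN): min(2, 1) = 1
d (MIN): min(9, 7) = 7
South (MAX): max(1, 7) = 7
S0 (MIN): min(2, 7) = 2

2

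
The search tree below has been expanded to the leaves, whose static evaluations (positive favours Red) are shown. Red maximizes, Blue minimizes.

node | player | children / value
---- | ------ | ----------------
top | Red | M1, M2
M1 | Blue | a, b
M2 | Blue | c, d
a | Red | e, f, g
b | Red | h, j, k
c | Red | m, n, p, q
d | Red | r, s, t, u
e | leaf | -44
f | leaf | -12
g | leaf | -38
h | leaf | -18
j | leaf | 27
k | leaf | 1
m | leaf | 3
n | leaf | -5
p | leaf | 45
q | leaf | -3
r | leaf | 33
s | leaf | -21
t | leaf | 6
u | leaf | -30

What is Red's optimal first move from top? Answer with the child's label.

a (Red): max(-44, -12, -38) = -12
b (Red): max(-18, 27, 1) = 27
M1 (Blue): min(-12, 27) = -12
c (Red): max(3, -5, 45, -3) = 45
d (Red): max(33, -21, 6, -30) = 33
M2 (Blue): min(45, 33) = 33
top (Red): max(-12, 33) = 33
Red at top wants the highest of {M1=-12, M2=33}, so chooses M2.

M2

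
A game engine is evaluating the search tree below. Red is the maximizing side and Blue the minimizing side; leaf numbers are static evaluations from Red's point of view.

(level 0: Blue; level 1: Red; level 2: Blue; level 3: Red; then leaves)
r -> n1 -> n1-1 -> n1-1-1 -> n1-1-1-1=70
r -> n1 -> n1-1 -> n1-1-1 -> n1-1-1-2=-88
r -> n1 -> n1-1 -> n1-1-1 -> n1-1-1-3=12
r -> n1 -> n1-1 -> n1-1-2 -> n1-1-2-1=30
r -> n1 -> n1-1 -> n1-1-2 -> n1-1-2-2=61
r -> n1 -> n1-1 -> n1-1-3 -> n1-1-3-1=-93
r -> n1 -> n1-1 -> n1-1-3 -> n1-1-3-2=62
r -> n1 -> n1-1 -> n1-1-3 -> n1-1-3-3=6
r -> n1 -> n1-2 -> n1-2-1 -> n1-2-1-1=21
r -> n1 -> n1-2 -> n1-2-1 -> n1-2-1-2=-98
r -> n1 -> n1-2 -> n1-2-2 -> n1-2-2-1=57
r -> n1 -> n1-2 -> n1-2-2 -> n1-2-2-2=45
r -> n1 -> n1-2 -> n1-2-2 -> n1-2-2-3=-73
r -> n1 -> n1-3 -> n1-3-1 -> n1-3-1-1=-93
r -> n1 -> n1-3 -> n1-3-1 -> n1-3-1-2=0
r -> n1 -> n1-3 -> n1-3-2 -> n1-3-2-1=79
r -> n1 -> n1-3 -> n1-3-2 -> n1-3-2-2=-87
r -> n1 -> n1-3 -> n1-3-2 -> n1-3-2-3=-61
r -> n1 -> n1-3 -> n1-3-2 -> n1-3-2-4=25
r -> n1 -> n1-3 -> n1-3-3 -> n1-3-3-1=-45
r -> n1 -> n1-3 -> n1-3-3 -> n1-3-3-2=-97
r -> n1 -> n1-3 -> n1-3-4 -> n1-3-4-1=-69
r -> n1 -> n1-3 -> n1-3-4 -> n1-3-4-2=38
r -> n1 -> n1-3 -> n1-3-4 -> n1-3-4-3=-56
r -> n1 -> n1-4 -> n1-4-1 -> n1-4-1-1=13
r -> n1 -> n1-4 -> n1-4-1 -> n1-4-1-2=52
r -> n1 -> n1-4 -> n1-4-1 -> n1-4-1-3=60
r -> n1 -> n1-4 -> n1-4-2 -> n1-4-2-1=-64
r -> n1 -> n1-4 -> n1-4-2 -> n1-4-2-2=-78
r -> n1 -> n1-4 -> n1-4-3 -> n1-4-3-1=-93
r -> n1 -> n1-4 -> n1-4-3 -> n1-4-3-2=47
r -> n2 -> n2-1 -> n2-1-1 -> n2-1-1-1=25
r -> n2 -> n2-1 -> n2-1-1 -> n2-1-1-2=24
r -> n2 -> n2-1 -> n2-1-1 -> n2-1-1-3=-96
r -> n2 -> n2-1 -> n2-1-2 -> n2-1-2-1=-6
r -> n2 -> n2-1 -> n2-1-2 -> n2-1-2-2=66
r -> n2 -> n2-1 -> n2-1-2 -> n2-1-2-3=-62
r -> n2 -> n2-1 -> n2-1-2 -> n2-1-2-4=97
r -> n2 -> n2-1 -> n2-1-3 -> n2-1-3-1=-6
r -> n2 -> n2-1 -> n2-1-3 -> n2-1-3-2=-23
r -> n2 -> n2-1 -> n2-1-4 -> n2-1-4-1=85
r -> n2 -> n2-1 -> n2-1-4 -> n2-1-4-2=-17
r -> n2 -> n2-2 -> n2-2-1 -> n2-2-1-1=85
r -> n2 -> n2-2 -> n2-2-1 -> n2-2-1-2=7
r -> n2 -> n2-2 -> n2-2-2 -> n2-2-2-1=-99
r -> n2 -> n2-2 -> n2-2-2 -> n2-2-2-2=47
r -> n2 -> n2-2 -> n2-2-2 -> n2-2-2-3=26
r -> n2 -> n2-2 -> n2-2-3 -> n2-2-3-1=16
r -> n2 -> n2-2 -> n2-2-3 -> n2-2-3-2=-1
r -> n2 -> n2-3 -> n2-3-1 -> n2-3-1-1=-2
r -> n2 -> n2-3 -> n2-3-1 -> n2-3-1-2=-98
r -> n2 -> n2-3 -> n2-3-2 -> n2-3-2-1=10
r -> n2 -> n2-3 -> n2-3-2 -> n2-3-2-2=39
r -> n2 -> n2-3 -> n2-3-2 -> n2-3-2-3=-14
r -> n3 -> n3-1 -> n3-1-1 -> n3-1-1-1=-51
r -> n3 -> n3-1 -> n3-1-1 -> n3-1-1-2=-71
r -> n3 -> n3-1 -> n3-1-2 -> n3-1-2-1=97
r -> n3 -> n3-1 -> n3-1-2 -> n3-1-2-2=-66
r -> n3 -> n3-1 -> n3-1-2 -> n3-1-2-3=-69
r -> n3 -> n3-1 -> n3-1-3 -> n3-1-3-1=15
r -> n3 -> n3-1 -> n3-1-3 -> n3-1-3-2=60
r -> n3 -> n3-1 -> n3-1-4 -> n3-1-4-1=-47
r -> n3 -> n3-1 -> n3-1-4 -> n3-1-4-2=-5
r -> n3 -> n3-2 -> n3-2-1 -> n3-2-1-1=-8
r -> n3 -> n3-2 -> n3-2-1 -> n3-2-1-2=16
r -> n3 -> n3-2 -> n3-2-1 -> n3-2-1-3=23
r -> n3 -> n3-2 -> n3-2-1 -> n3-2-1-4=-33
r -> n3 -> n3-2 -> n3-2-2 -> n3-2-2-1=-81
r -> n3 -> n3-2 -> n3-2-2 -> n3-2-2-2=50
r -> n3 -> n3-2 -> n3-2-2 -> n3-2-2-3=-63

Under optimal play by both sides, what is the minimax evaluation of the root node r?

16

n1-1-1 (Red): max(70, -88, 12) = 70
n1-1-2 (Red): max(30, 61) = 61
n1-1-3 (Red): max(-93, 62, 6) = 62
n1-1 (Blue): min(70, 61, 62) = 61
n1-2-1 (Red): max(21, -98) = 21
n1-2-2 (Red): max(57, 45, -73) = 57
n1-2 (Blue): min(21, 57) = 21
n1-3-1 (Red): max(-93, 0) = 0
n1-3-2 (Red): max(79, -87, -61, 25) = 79
n1-3-3 (Red): max(-45, -97) = -45
n1-3-4 (Red): max(-69, 38, -56) = 38
n1-3 (Blue): min(0, 79, -45, 38) = -45
n1-4-1 (Red): max(13, 52, 60) = 60
n1-4-2 (Red): max(-64, -78) = -64
n1-4-3 (Red): max(-93, 47) = 47
n1-4 (Blue): min(60, -64, 47) = -64
n1 (Red): max(61, 21, -45, -64) = 61
n2-1-1 (Red): max(25, 24, -96) = 25
n2-1-2 (Red): max(-6, 66, -62, 97) = 97
n2-1-3 (Red): max(-6, -23) = -6
n2-1-4 (Red): max(85, -17) = 85
n2-1 (Blue): min(25, 97, -6, 85) = -6
n2-2-1 (Red): max(85, 7) = 85
n2-2-2 (Red): max(-99, 47, 26) = 47
n2-2-3 (Red): max(16, -1) = 16
n2-2 (Blue): min(85, 47, 16) = 16
n2-3-1 (Red): max(-2, -98) = -2
n2-3-2 (Red): max(10, 39, -14) = 39
n2-3 (Blue): min(-2, 39) = -2
n2 (Red): max(-6, 16, -2) = 16
n3-1-1 (Red): max(-51, -71) = -51
n3-1-2 (Red): max(97, -66, -69) = 97
n3-1-3 (Red): max(15, 60) = 60
n3-1-4 (Red): max(-47, -5) = -5
n3-1 (Blue): min(-51, 97, 60, -5) = -51
n3-2-1 (Red): max(-8, 16, 23, -33) = 23
n3-2-2 (Red): max(-81, 50, -63) = 50
n3-2 (Blue): min(23, 50) = 23
n3 (Red): max(-51, 23) = 23
r (Blue): min(61, 16, 23) = 16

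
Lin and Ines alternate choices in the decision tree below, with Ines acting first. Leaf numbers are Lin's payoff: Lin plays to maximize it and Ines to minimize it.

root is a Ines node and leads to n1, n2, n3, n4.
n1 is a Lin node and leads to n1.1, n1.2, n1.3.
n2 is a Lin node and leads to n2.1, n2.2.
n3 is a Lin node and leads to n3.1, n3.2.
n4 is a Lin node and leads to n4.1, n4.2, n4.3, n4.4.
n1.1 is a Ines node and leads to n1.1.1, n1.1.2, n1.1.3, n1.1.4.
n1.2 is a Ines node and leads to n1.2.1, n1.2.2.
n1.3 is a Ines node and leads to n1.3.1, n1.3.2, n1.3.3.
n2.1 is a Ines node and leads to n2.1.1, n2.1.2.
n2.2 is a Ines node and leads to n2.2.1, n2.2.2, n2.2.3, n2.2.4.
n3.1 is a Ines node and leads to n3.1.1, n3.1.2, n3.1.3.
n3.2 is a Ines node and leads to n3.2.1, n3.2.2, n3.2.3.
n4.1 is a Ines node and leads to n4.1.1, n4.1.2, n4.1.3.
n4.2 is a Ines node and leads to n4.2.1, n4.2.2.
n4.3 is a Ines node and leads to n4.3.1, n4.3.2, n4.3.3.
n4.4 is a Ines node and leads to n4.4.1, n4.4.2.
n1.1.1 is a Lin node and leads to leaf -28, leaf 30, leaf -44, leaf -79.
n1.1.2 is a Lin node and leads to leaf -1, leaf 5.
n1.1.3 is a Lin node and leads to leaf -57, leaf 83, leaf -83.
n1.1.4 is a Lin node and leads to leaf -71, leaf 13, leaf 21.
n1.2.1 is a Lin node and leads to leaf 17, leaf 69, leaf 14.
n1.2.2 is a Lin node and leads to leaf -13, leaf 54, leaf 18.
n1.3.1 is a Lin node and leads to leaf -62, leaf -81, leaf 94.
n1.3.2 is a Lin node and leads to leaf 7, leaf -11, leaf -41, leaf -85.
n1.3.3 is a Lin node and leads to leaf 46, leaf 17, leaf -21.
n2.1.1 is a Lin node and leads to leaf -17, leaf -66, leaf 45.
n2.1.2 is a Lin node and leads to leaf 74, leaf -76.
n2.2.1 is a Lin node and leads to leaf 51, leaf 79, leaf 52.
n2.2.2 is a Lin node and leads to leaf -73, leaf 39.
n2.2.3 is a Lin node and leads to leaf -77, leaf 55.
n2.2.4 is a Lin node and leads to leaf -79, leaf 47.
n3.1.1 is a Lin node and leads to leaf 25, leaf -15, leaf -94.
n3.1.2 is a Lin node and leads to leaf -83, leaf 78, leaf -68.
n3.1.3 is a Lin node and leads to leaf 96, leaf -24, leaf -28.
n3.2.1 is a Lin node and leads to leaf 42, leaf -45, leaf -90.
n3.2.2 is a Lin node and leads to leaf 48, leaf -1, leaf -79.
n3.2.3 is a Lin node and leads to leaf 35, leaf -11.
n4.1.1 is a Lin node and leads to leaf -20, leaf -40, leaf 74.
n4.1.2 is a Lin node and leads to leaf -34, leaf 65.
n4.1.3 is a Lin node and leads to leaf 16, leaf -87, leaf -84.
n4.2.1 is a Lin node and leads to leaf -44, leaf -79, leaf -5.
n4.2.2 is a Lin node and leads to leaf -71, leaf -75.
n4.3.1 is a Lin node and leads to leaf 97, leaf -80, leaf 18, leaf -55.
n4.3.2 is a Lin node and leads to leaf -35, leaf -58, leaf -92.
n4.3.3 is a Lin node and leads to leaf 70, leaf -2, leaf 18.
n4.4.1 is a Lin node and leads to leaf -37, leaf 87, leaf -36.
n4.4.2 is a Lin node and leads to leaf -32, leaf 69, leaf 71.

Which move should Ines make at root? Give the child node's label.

n1.1.1 (Lin): max(-28, 30, -44, -79) = 30
n1.1.2 (Lin): max(-1, 5) = 5
n1.1.3 (Lin): max(-57, 83, -83) = 83
n1.1.4 (Lin): max(-71, 13, 21) = 21
n1.1 (Ines): min(30, 5, 83, 21) = 5
n1.2.1 (Lin): max(17, 69, 14) = 69
n1.2.2 (Lin): max(-13, 54, 18) = 54
n1.2 (Ines): min(69, 54) = 54
n1.3.1 (Lin): max(-62, -81, 94) = 94
n1.3.2 (Lin): max(7, -11, -41, -85) = 7
n1.3.3 (Lin): max(46, 17, -21) = 46
n1.3 (Ines): min(94, 7, 46) = 7
n1 (Lin): max(5, 54, 7) = 54
n2.1.1 (Lin): max(-17, -66, 45) = 45
n2.1.2 (Lin): max(74, -76) = 74
n2.1 (Ines): min(45, 74) = 45
n2.2.1 (Lin): max(51, 79, 52) = 79
n2.2.2 (Lin): max(-73, 39) = 39
n2.2.3 (Lin): max(-77, 55) = 55
n2.2.4 (Lin): max(-79, 47) = 47
n2.2 (Ines): min(79, 39, 55, 47) = 39
n2 (Lin): max(45, 39) = 45
n3.1.1 (Lin): max(25, -15, -94) = 25
n3.1.2 (Lin): max(-83, 78, -68) = 78
n3.1.3 (Lin): max(96, -24, -28) = 96
n3.1 (Ines): min(25, 78, 96) = 25
n3.2.1 (Lin): max(42, -45, -90) = 42
n3.2.2 (Lin): max(48, -1, -79) = 48
n3.2.3 (Lin): max(35, -11) = 35
n3.2 (Ines): min(42, 48, 35) = 35
n3 (Lin): max(25, 35) = 35
n4.1.1 (Lin): max(-20, -40, 74) = 74
n4.1.2 (Lin): max(-34, 65) = 65
n4.1.3 (Lin): max(16, -87, -84) = 16
n4.1 (Ines): min(74, 65, 16) = 16
n4.2.1 (Lin): max(-44, -79, -5) = -5
n4.2.2 (Lin): max(-71, -75) = -71
n4.2 (Ines): min(-5, -71) = -71
n4.3.1 (Lin): max(97, -80, 18, -55) = 97
n4.3.2 (Lin): max(-35, -58, -92) = -35
n4.3.3 (Lin): max(70, -2, 18) = 70
n4.3 (Ines): min(97, -35, 70) = -35
n4.4.1 (Lin): max(-37, 87, -36) = 87
n4.4.2 (Lin): max(-32, 69, 71) = 71
n4.4 (Ines): min(87, 71) = 71
n4 (Lin): max(16, -71, -35, 71) = 71
root (Ines): min(54, 45, 35, 71) = 35
Ines at root wants the lowest of {n1=54, n2=45, n3=35, n4=71}, so chooses n3.

n3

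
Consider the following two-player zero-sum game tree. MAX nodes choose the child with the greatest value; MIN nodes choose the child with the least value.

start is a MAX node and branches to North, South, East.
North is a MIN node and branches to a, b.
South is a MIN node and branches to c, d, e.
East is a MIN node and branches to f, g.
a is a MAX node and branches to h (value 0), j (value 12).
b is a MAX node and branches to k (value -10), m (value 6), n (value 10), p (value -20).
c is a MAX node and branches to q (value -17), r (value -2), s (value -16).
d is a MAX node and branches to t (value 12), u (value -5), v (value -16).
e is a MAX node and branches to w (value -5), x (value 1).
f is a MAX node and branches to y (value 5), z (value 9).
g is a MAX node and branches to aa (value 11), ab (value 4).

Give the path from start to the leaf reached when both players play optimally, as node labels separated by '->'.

start -> North -> b -> n

a (MAX): max(0, 12) = 12
b (MAX): max(-10, 6, 10, -20) = 10
North (MIN): min(12, 10) = 10
c (MAX): max(-17, -2, -16) = -2
d (MAX): max(12, -5, -16) = 12
e (MAX): max(-5, 1) = 1
South (MIN): min(-2, 12, 1) = -2
f (MAX): max(5, 9) = 9
g (MAX): max(11, 4) = 11
East (MIN): min(9, 11) = 9
start (MAX): max(10, -2, 9) = 10
At start, MAX picks North (highest: 10).
At North, MIN picks b (lowest: 10).
At b, MAX picks n (highest: 10).
Terminal value 10.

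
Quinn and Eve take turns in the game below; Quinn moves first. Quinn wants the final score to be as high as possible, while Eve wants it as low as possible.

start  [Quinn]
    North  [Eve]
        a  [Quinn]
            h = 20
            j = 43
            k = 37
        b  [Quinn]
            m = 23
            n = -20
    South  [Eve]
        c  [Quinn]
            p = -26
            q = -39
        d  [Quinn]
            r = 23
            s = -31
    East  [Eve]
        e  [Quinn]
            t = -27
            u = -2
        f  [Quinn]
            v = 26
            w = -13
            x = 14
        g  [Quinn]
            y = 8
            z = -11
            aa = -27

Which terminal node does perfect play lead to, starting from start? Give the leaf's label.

a (Quinn): max(20, 43, 37) = 43
b (Quinn): max(23, -20) = 23
North (Eve): min(43, 23) = 23
c (Quinn): max(-26, -39) = -26
d (Quinn): max(23, -31) = 23
South (Eve): min(-26, 23) = -26
e (Quinn): max(-27, -2) = -2
f (Quinn): max(26, -13, 14) = 26
g (Quinn): max(8, -11, -27) = 8
East (Eve): min(-2, 26, 8) = -2
start (Quinn): max(23, -26, -2) = 23
At start, Quinn picks North (highest: 23).
At North, Eve picks b (lowest: 23).
At b, Quinn picks m (highest: 23).
Terminal value 23.

m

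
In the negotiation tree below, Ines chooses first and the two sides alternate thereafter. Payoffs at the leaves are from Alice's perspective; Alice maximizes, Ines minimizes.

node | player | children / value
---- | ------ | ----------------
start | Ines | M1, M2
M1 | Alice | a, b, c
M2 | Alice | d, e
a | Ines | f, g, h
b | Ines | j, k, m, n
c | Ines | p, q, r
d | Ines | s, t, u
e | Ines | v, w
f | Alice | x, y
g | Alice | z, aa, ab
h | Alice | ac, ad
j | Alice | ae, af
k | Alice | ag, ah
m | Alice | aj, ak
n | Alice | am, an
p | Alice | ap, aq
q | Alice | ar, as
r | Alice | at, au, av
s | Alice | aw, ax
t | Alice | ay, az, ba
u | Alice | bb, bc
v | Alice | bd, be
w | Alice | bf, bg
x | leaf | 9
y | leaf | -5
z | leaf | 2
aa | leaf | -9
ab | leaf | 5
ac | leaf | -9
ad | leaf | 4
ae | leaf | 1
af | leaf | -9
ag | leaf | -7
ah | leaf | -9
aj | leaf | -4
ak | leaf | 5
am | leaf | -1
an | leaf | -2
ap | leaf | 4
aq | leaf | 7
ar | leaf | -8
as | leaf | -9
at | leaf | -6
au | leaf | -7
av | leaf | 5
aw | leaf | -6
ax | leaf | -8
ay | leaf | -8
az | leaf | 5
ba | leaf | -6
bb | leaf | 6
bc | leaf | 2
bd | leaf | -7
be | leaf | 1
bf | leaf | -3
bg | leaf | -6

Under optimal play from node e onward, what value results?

v (Alice): max(-7, 1) = 1
w (Alice): max(-3, -6) = -3
e (Ines): min(1, -3) = -3

-3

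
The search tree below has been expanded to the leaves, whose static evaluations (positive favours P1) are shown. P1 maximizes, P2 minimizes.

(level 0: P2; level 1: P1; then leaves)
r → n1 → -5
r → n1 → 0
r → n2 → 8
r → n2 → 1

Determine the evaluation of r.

0

n1 (P1): max(-5, 0) = 0
n2 (P1): max(8, 1) = 8
r (P2): min(0, 8) = 0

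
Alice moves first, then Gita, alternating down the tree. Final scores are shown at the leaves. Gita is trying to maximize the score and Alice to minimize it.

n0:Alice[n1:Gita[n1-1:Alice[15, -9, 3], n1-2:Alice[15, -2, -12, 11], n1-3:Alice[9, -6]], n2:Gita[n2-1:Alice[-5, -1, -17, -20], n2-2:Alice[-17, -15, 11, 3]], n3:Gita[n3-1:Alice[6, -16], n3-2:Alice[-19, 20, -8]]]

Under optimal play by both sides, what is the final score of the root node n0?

-17

n1-1 (Alice): min(15, -9, 3) = -9
n1-2 (Alice): min(15, -2, -12, 11) = -12
n1-3 (Alice): min(9, -6) = -6
n1 (Gita): max(-9, -12, -6) = -6
n2-1 (Alice): min(-5, -1, -17, -20) = -20
n2-2 (Alice): min(-17, -15, 11, 3) = -17
n2 (Gita): max(-20, -17) = -17
n3-1 (Alice): min(6, -16) = -16
n3-2 (Alice): min(-19, 20, -8) = -19
n3 (Gita): max(-16, -19) = -16
n0 (Alice): min(-6, -17, -16) = -17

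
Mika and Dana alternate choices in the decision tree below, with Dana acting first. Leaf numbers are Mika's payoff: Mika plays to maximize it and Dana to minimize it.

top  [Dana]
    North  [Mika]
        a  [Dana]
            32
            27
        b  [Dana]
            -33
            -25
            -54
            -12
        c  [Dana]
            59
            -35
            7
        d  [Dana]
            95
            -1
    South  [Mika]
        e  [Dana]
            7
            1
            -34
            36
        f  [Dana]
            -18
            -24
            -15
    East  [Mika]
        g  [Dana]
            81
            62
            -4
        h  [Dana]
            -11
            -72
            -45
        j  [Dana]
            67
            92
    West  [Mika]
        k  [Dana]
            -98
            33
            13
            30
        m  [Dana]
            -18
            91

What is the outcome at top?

a (Dana): min(32, 27) = 27
b (Dana): min(-33, -25, -54, -12) = -54
c (Dana): min(59, -35, 7) = -35
d (Dana): min(95, -1) = -1
North (Mika): max(27, -54, -35, -1) = 27
e (Dana): min(7, 1, -34, 36) = -34
f (Dana): min(-18, -24, -15) = -24
South (Mika): max(-34, -24) = -24
g (Dana): min(81, 62, -4) = -4
h (Dana): min(-11, -72, -45) = -72
j (Dana): min(67, 92) = 67
East (Mika): max(-4, -72, 67) = 67
k (Dana): min(-98, 33, 13, 30) = -98
m (Dana): min(-18, 91) = -18
West (Mika): max(-98, -18) = -18
top (Dana): min(27, -24, 67, -18) = -24

-24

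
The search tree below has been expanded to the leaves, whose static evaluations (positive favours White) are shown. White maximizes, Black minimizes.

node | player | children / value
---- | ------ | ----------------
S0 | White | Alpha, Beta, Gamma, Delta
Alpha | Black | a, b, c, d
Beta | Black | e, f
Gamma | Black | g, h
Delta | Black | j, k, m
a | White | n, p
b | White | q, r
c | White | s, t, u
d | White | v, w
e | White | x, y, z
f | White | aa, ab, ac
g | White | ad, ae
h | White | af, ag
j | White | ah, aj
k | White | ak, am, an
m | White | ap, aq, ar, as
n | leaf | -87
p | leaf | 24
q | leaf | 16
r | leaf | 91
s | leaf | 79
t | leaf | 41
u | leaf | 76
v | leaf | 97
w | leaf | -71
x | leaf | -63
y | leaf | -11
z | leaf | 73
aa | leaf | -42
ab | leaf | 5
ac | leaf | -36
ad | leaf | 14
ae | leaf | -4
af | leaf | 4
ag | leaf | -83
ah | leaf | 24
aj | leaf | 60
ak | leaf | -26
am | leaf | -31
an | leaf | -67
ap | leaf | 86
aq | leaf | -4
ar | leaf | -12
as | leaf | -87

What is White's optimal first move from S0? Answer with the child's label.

Alpha

a (White): max(-87, 24) = 24
b (White): max(16, 91) = 91
c (White): max(79, 41, 76) = 79
d (White): max(97, -71) = 97
Alpha (Black): min(24, 91, 79, 97) = 24
e (White): max(-63, -11, 73) = 73
f (White): max(-42, 5, -36) = 5
Beta (Black): min(73, 5) = 5
g (White): max(14, -4) = 14
h (White): max(4, -83) = 4
Gamma (Black): min(14, 4) = 4
j (White): max(24, 60) = 60
k (White): max(-26, -31, -67) = -26
m (White): max(86, -4, -12, -87) = 86
Delta (Black): min(60, -26, 86) = -26
S0 (White): max(24, 5, 4, -26) = 24
White at S0 wants the highest of {Alpha=24, Beta=5, Gamma=4, Delta=-26}, so chooses Alpha.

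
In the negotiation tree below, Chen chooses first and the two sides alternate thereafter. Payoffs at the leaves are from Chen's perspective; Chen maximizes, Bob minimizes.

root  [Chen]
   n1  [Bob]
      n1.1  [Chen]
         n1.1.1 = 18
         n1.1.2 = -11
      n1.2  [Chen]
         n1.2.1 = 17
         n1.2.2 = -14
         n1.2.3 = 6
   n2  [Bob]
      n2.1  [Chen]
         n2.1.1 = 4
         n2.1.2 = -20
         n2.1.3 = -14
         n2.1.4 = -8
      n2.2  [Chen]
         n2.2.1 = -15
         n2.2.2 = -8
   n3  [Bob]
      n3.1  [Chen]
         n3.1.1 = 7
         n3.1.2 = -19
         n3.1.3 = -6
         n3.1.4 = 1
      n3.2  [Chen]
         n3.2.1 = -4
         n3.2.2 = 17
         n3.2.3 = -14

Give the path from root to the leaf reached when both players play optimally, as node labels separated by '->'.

root -> n1 -> n1.2 -> n1.2.1

n1.1 (Chen): max(18, -11) = 18
n1.2 (Chen): max(17, -14, 6) = 17
n1 (Bob): min(18, 17) = 17
n2.1 (Chen): max(4, -20, -14, -8) = 4
n2.2 (Chen): max(-15, -8) = -8
n2 (Bob): min(4, -8) = -8
n3.1 (Chen): max(7, -19, -6, 1) = 7
n3.2 (Chen): max(-4, 17, -14) = 17
n3 (Bob): min(7, 17) = 7
root (Chen): max(17, -8, 7) = 17
At root, Chen picks n1 (highest: 17).
At n1, Bob picks n1.2 (lowest: 17).
At n1.2, Chen picks n1.2.1 (highest: 17).
Terminal value 17.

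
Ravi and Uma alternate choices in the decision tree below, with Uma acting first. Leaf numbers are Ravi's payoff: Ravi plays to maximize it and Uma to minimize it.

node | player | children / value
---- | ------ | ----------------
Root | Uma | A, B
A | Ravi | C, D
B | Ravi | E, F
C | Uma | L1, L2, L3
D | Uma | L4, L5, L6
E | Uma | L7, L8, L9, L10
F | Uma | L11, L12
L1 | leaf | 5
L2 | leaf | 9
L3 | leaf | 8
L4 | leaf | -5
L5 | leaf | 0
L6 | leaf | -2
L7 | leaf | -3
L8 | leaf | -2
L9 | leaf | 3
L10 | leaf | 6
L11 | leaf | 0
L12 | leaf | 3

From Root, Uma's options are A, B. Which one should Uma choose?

C (Uma): min(5, 9, 8) = 5
D (Uma): min(-5, 0, -2) = -5
A (Ravi): max(5, -5) = 5
E (Uma): min(-3, -2, 3, 6) = -3
F (Uma): min(0, 3) = 0
B (Ravi): max(-3, 0) = 0
Root (Uma): min(5, 0) = 0
Uma at Root wants the lowest of {A=5, B=0}, so chooses B.

B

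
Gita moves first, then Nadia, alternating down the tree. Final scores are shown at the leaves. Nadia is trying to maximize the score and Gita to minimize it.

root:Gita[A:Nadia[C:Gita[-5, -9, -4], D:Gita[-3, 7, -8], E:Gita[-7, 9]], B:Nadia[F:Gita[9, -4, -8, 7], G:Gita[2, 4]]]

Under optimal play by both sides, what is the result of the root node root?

-7

C (Gita): min(-5, -9, -4) = -9
D (Gita): min(-3, 7, -8) = -8
E (Gita): min(-7, 9) = -7
A (Nadia): max(-9, -8, -7) = -7
F (Gita): min(9, -4, -8, 7) = -8
G (Gita): min(2, 4) = 2
B (Nadia): max(-8, 2) = 2
root (Gita): min(-7, 2) = -7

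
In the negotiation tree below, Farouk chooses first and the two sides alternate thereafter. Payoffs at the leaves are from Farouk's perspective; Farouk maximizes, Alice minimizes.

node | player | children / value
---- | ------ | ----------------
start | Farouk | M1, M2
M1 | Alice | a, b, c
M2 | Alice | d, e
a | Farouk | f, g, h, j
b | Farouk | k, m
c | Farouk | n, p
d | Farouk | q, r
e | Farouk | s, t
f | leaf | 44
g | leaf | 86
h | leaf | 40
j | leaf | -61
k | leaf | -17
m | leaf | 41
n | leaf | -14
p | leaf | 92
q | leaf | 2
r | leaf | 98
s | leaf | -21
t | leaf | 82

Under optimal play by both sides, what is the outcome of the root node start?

a (Farouk): max(44, 86, 40, -61) = 86
b (Farouk): max(-17, 41) = 41
c (Farouk): max(-14, 92) = 92
M1 (Alice): min(86, 41, 92) = 41
d (Farouk): max(2, 98) = 98
e (Farouk): max(-21, 82) = 82
M2 (Alice): min(98, 82) = 82
start (Farouk): max(41, 82) = 82

82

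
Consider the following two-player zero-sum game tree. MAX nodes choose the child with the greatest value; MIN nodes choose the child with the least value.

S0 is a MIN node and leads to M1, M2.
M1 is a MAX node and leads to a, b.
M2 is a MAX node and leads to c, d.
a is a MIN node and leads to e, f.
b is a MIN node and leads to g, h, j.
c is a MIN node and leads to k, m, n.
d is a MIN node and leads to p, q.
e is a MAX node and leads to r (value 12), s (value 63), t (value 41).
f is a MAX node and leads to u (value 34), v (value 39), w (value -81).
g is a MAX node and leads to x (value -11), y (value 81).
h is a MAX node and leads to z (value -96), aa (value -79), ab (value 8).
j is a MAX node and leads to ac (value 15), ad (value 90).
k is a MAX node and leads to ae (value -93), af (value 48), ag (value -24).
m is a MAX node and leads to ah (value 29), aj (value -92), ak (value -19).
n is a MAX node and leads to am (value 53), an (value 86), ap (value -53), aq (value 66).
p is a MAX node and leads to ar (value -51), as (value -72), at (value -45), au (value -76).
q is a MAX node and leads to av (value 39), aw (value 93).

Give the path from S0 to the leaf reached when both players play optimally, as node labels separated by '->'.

S0 -> M2 -> c -> m -> ah

e (MAX): max(12, 63, 41) = 63
f (MAX): max(34, 39, -81) = 39
a (MIN): min(63, 39) = 39
g (MAX): max(-11, 81) = 81
h (MAX): max(-96, -79, 8) = 8
j (MAX): max(15, 90) = 90
b (MIN): min(81, 8, 90) = 8
M1 (MAX): max(39, 8) = 39
k (MAX): max(-93, 48, -24) = 48
m (MAX): max(29, -92, -19) = 29
n (MAX): max(53, 86, -53, 66) = 86
c (MIN): min(48, 29, 86) = 29
p (MAX): max(-51, -72, -45, -76) = -45
q (MAX): max(39, 93) = 93
d (MIN): min(-45, 93) = -45
M2 (MAX): max(29, -45) = 29
S0 (MIN): min(39, 29) = 29
At S0, MIN picks M2 (lowest: 29).
At M2, MAX picks c (highest: 29).
At c, MIN picks m (lowest: 29).
At m, MAX picks ah (highest: 29).
Terminal value 29.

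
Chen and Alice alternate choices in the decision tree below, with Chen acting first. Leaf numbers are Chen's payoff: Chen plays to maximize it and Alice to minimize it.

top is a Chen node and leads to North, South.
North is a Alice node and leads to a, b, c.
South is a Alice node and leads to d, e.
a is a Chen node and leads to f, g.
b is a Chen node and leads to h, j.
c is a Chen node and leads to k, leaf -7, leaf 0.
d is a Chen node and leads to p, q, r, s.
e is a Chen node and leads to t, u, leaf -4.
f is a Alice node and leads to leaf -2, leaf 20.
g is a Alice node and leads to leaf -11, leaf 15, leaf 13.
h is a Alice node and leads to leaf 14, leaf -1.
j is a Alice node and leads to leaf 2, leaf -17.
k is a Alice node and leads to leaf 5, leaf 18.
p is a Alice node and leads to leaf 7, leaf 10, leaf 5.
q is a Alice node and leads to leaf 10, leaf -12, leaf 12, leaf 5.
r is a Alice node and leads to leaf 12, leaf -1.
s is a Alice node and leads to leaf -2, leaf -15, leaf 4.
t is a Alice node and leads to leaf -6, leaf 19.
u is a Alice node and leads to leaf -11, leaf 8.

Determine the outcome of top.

f (Alice): min(-2, 20) = -2
g (Alice): min(-11, 15, 13) = -11
a (Chen): max(-2, -11) = -2
h (Alice): min(14, -1) = -1
j (Alice): min(2, -17) = -17
b (Chen): max(-1, -17) = -1
k (Alice): min(5, 18) = 5
c (Chen): max(5, -7, 0) = 5
North (Alice): min(-2, -1, 5) = -2
p (Alice): min(7, 10, 5) = 5
q (Alice): min(10, -12, 12, 5) = -12
r (Alice): min(12, -1) = -1
s (Alice): min(-2, -15, 4) = -15
d (Chen): max(5, -12, -1, -15) = 5
t (Alice): min(-6, 19) = -6
u (Alice): min(-11, 8) = -11
e (Chen): max(-6, -11, -4) = -4
South (Alice): min(5, -4) = -4
top (Chen): max(-2, -4) = -2

-2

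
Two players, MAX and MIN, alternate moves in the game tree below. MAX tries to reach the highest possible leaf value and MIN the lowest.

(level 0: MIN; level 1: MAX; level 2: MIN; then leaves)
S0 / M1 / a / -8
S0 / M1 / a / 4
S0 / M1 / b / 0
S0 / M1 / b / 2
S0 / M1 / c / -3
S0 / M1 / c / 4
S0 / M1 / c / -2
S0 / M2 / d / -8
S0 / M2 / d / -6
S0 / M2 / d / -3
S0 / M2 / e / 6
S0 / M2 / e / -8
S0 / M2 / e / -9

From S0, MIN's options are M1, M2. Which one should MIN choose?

M2

a (MIN): min(-8, 4) = -8
b (MIN): min(0, 2) = 0
c (MIN): min(-3, 4, -2) = -3
M1 (MAX): max(-8, 0, -3) = 0
d (MIN): min(-8, -6, -3) = -8
e (MIN): min(6, -8, -9) = -9
M2 (MAX): max(-8, -9) = -8
S0 (MIN): min(0, -8) = -8
MIN at S0 wants the lowest of {M1=0, M2=-8}, so chooses M2.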